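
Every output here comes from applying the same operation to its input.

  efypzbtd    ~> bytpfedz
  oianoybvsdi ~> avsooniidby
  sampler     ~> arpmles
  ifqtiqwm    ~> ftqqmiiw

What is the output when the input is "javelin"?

anljiev

In each case the input is transformed by: sort the characters into reverse alphabetical order, then swap the first and last characters.
For "javelin" the result is "anljiev".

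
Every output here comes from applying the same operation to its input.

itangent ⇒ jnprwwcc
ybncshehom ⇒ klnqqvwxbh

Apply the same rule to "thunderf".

The pattern: sort the characters into alphabetical order, then shift every letter 9 places forward in the alphabet (wrapping around).
Applying both steps to "thunderf": "defhnrtu", then "mnoqwacd".

mnoqwacd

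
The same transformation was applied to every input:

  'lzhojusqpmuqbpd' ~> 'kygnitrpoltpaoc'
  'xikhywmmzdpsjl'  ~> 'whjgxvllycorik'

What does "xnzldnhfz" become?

In each case the input is transformed by: shift every letter 1 place backward in the alphabet (wrapping around).
On "xnzldnhfz" that produces "wmykcmgey".

wmykcmgey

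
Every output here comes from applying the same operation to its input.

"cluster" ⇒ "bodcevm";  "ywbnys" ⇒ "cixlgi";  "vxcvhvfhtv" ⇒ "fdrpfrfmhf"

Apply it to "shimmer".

Looking at the pairs, the operation is to shift every letter 10 places forward in the alphabet (wrapping around), then reverse the string.
On "shimmer": the first step gives "crswwob", and the second then gives "bowwsrc".

bowwsrc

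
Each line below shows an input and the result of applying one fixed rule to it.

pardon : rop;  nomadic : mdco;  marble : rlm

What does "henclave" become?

The transformation: move the first 2 characters to the end (rotate left by 2), then keep every other character starting from the first (positions 1st, 3rd, 5th, ...).
"henclave" → "nclavehe" → "nlvh".

nlvh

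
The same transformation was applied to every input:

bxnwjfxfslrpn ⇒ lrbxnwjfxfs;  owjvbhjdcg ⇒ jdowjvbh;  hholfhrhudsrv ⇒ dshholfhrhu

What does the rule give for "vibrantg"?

The pattern: delete the last 2 characters, then move the last 2 characters to the front (rotate right by 2).
On "vibrantg": the first step gives "vibran", and the second then gives "anvibr".

anvibr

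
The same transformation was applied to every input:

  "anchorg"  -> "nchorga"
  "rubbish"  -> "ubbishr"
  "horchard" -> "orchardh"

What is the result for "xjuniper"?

juniperx

In each case the input is transformed by: move the first character to the end.
"xjuniper" → "juniperx".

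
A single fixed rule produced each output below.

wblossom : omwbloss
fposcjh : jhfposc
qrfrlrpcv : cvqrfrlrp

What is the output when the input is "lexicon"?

onlexic

What's happening: move the last 2 characters to the front (rotate right by 2).
On "lexicon" that produces "onlexic".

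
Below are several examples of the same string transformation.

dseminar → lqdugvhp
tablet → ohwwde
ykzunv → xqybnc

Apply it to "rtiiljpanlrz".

sdqoucuwllom

The transformation: shift every letter 3 places forward in the alphabet (wrapping around), then swap the front and back halves of the string.
On "rtiiljpanlrz": the first step gives "uwllomsdqouc", and the second then gives "sdqoucuwllom".
(Check on "ykzunv": → "bncxqy" → "xqybnc" ✓)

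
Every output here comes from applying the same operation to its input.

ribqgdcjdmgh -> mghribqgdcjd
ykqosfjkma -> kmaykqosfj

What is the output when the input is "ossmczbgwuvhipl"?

The transformation: move the last 3 characters to the front (rotate right by 3).
On "ossmczbgwuvhipl" that produces "iplossmczbgwuvh".

iplossmczbgwuvh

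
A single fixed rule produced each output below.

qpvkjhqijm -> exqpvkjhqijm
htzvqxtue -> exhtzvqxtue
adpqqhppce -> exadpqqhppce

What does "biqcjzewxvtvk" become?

exbiqcjzewxvtvk

The pattern: prepend "ex".
"biqcjzewxvtvk" → "exbiqcjzewxvtvk".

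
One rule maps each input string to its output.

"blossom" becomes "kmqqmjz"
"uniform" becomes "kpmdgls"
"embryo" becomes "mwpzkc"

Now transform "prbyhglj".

hjefwzpn

What's happening: shift every letter 2 places backward in the alphabet (wrapping around), then reverse the string.
Starting from "prbyhglj": after the first operation, "npzwfejh"; after the second, "hjefwzpn".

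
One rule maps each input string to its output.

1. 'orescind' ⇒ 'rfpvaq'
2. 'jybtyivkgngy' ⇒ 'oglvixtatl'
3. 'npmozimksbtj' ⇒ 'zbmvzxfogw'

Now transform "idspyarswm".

In each case the input is transformed by: delete the first 2 characters, then shift every letter 13 places forward in the alphabet (wrapping around) — i.e. ROT13.
Working it through for "idspyarswm": intermediate "spyarswm", final "fclnefjz".

fclnefjz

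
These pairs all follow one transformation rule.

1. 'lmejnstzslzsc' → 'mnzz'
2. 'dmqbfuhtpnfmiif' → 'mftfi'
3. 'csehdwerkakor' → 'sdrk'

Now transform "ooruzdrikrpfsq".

ozipq

The rule is to keep one character in every 3, starting at position 2 (positions 2nd, 5th, 8th, ...).
On "ooruzdrikrpfsq" that produces "ozipq".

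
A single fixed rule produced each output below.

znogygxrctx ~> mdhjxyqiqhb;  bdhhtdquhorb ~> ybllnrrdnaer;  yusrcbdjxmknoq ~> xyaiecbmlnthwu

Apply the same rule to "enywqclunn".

Each output is the input with this applied: shift every letter 10 places forward in the alphabet (wrapping around), then move the last 3 characters to the front (rotate right by 3).
Starting from "enywqclunn": after the first operation, "oxigamvexx"; after the second, "exxoxigamv".

exxoxigamv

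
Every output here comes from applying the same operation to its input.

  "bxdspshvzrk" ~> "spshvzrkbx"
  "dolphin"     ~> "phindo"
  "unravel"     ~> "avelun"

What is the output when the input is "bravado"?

The transformation: move the first 3 characters to the end (rotate left by 3), then delete the last character.
For "bravado", step one produces "vadobra"; step two turns that into "vadobr".

vadobr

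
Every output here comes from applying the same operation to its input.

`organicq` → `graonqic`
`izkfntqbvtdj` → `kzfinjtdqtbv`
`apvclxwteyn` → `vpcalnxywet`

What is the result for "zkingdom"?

Rule — move the first 2 characters to the end (rotate left by 2), then take characters alternately from the front and the back (1st, last, 2nd, 2nd-last, ...).
For "zkingdom", step one produces "ingdomzk"; step two turns that into "iknzgmdo".

iknzgmdo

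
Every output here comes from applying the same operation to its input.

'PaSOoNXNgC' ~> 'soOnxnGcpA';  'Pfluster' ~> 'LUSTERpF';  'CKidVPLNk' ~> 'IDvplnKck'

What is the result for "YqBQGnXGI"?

bqgNxgiyQ

In each case the input is transformed by: flip the case of every letter, then move the first 2 characters to the end (rotate left by 2).
Working it through for "YqBQGnXGI": intermediate "yQbqgNxgi", final "bqgNxgiyQ".
(Check on "PaSOoNXNgC": → "pAsoOnxnGc" → "soOnxnGcpA" ✓)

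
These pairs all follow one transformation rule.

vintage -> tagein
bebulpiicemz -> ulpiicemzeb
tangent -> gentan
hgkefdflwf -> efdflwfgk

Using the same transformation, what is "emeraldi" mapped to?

Each output is the input with this applied: delete the first character, then move the first 2 characters to the end (rotate left by 2).
Applying both steps to "emeraldi": "meraldi", then "raldime".

raldime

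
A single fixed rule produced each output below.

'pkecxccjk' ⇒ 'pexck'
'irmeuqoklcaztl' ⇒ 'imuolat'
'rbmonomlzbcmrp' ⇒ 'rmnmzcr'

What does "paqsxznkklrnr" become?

pqxnkrr

What's happening: keep every other character starting from the first (positions 1st, 3rd, 5th, ...).
On "paqsxznkklrnr" that produces "pqxnkrr".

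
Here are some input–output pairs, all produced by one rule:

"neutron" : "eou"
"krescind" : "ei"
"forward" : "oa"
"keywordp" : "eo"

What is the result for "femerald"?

eae

Looking at the pairs, the operation is to take characters alternately from the front and the back (1st, last, 2nd, 2nd-last, ...), then keep only the vowels.
"femerald" → "fdelmaer" → "eae".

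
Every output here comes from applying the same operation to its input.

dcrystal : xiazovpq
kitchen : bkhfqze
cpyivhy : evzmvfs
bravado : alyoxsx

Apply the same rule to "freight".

eqcobfd

The transformation: shift every letter 3 places backward in the alphabet (wrapping around), then move the last 2 characters to the front (rotate right by 2).
Starting from "freight": after the first operation, "cobfdeq"; after the second, "eqcobfd".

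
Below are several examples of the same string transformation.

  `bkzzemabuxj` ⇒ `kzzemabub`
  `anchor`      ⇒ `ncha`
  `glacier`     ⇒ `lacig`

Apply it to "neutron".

Each output is the input with this applied: delete the last 2 characters, then move the first character to the end.
Working it through for "neutron": intermediate "neutr", final "eutrn".

eutrn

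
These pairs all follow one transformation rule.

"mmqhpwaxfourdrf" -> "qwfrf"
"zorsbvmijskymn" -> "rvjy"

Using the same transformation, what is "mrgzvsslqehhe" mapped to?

The rule is to keep one character in every 3, starting at position 3 (positions 3rd, 6th, 9th, ...).
On "mrgzvsslqehhe" that produces "gsqh".

gsqh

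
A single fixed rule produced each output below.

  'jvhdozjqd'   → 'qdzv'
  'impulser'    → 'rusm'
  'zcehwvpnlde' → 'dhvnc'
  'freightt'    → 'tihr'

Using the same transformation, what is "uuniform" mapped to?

In each case the input is transformed by: keep every other character starting from the second (positions 2nd, 4th, 6th, ...), then swap the first and last characters.
On "uuniform": the first step gives "uiom", and the second then gives "miou".

miou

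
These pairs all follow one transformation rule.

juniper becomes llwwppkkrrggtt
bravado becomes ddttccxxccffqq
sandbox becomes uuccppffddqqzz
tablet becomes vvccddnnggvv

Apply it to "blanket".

Each output is the input with this applied: double every character, then shift every letter 2 places forward in the alphabet (wrapping around).
On "blanket": the first step gives "bbllaannkkeett", and the second then gives "ddnnccppmmggvv".

ddnnccppmmggvv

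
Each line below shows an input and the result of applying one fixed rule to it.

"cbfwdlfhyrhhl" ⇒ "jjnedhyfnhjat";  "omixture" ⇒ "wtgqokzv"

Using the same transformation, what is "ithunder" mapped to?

Rule — move the last 3 characters to the front (rotate right by 3), then shift every letter 2 places forward in the alphabet (wrapping around).
"ithunder" → "derithun" → "fgtkvjwp".
(Check on "omixture": → "ureomixt" → "wtgqokzv" ✓)

fgtkvjwp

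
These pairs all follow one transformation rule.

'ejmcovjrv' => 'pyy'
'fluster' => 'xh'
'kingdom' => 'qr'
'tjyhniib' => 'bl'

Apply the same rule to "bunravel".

qy

Looking at the pairs, the operation is to keep one character in every 3, starting at position 3 (positions 3rd, 6th, 9th, ...), then shift every letter 3 places forward in the alphabet (wrapping around).
Applying both steps to "bunravel": "nv", then "qy".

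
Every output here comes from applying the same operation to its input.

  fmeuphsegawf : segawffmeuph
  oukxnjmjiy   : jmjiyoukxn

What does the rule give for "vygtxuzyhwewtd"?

Rule — swap the front and back halves of the string.
For "vygtxuzyhwewtd" the result is "yhwewtdvygtxuz".

yhwewtdvygtxuz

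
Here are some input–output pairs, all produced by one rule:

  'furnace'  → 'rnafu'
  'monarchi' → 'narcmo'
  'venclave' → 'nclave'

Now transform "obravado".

Each output is the input with this applied: delete the last 2 characters, then move the first 2 characters to the end (rotate left by 2).
On "obravado": the first step gives "obrava", and the second then gives "ravaob".

ravaob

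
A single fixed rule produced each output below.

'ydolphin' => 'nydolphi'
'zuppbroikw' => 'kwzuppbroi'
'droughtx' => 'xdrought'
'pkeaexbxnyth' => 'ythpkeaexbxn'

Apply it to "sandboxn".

nsandbox

In each case the input is transformed by: swap the front and back halves of the string, then move the first 3 characters to the end (rotate left by 3).
So "sandboxn" becomes "nsandbox".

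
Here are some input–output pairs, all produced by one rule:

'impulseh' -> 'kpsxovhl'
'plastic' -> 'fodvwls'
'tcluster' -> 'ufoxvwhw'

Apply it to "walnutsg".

jdoqxwvz

Each output is the input with this applied: swap the first and last characters, then shift every letter 3 places forward in the alphabet (wrapping around).
Doing the same to "walnutsg": "jdoqxwvz".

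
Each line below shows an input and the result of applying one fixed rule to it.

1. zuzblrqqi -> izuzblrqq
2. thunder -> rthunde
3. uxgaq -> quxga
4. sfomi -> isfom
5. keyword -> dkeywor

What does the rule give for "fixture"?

efixtur

What's happening: move the last character to the front.
So "fixture" becomes "efixtur".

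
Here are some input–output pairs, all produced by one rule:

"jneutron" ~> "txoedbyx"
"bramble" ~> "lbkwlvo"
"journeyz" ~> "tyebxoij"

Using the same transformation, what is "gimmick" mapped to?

Each output is the input with this applied: shift every letter 10 places forward in the alphabet (wrapping around).
Doing the same to "gimmick": "qswwsmu".

qswwsmu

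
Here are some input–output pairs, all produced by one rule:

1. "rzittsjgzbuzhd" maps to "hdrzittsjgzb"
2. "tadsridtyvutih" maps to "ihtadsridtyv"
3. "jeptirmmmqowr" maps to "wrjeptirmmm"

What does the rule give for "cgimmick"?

Each output is the input with this applied: move the last 2 characters to the front (rotate right by 2), then delete the last 2 characters.
"cgimmick" → "ckcgim".
(Check on "tadsridtyvutih": → "ihtadsridtyvut" → "ihtadsridtyv" ✓)

ckcgim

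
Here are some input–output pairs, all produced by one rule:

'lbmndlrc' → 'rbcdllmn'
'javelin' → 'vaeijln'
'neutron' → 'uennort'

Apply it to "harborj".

The transformation: sort the characters into alphabetical order, then move the last character to the front.
Doing the same to "harborj": "rabhjor".

rabhjor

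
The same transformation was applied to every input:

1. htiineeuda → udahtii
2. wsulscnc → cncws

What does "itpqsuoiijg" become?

What's happening: move the last 3 characters to the front (rotate right by 3), then delete the last 3 characters.
Applying both steps to "itpqsuoiijg": "ijgitpqsuoi", then "ijgitpqs".

ijgitpqs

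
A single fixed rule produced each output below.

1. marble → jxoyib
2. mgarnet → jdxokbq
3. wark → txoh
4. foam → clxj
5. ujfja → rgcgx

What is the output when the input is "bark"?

yxoh

The transformation: shift every letter 3 places backward in the alphabet (wrapping around).
"bark" → "yxoh".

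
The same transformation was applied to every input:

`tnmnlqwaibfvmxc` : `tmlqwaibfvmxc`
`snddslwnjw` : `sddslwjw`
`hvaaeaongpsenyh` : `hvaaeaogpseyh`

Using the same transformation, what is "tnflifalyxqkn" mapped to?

Looking at the pairs, the operation is to remove every "n".
"tnflifalyxqkn" → "tflifalyxqk".

tflifalyxqk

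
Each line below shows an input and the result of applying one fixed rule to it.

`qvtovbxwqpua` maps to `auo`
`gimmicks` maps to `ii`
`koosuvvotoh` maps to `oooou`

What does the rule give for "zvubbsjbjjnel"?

eu

What's happening: take characters alternately from the front and the back (1st, last, 2nd, 2nd-last, ...), then keep only the vowels.
"zvubbsjbjjnel" → "zlveunbjbjsbj" → "eu".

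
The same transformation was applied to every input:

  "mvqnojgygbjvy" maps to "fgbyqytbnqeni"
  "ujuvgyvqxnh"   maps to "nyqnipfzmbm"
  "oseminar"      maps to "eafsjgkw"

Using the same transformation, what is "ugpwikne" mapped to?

oacfwmyh

The pattern: shift every letter 8 places backward in the alphabet (wrapping around), then move the first 3 characters to the end (rotate left by 3).
On "ugpwikne": the first step gives "myhoacfw", and the second then gives "oacfwmyh".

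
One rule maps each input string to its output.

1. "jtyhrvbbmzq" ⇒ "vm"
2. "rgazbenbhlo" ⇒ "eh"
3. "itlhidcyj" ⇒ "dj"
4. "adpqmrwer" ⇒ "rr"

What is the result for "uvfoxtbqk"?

tk

The pattern: keep one character in every 3, starting at position 3 (positions 3rd, 6th, 9th, ...), then delete the first character.
Working it through for "uvfoxtbqk": intermediate "ftk", final "tk".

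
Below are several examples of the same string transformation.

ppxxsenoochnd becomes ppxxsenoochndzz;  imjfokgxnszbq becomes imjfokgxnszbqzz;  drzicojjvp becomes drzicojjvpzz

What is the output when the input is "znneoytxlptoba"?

Looking at the pairs, the operation is to append "zz".
Applying that to "znneoytxlptoba" gives "znneoytxlptobazz".

znneoytxlptobazz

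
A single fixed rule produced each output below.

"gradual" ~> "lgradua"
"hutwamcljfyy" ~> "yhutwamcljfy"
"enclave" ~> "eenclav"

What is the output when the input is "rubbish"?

hrubbis

The pattern: move the last character to the front.
On "rubbish" that produces "hrubbis".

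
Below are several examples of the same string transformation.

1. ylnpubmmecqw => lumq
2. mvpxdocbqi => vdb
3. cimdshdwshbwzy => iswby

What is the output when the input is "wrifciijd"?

rcj

The transformation: keep one character in every 3, starting at position 2 (positions 2nd, 5th, 8th, ...).
On "wrifciijd" that produces "rcj".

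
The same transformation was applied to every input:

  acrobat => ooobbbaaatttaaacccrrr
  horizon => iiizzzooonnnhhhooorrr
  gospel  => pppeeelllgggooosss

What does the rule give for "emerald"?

The pattern: move the first 3 characters to the end (rotate left by 3), then repeat every character 3 times.
Working it through for "emerald": intermediate "raldeme", final "rrraaallldddeeemmmeee".

rrraaallldddeeemmmeee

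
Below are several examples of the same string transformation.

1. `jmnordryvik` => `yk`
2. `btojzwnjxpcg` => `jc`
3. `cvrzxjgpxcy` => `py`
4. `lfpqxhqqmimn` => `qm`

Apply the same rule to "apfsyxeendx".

What's happening: keep one character in every 3, starting at position 2 (positions 2nd, 5th, 8th, ...), then keep only the last 2 characters.
Applying both steps to "apfsyxeendx": "pyex", then "ex".

ex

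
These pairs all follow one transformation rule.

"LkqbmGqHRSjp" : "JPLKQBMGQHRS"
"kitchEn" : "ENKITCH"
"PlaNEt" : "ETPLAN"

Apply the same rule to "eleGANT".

NTELEGA

What's happening: move the last 2 characters to the front (rotate right by 2), then convert every letter to uppercase.
"eleGANT" → "NTeleGA" → "NTELEGA".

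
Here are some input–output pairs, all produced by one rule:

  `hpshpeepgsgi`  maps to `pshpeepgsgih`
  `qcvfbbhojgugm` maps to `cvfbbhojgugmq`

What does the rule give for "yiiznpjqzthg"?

What's happening: move the first character to the end.
On "yiiznpjqzthg" that produces "iiznpjqzthgy".

iiznpjqzthgy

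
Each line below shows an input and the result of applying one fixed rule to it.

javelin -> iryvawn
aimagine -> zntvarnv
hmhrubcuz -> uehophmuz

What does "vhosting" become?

bfgvatiu

In each case the input is transformed by: shift every letter 13 places forward in the alphabet (wrapping around) — i.e. ROT13, then move the first 2 characters to the end (rotate left by 2).
"vhosting" → "iubfgvat" → "bfgvatiu".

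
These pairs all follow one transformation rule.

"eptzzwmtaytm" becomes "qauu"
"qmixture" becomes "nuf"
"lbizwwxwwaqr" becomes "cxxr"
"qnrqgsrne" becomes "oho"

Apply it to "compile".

pj

Rule — keep one character in every 3, starting at position 2 (positions 2nd, 5th, 8th, ...), then shift every letter 1 place forward in the alphabet (wrapping around).
Applying both steps to "compile": "oi", then "pj".
(Check on "qnrqgsrne": → "ngn" → "oho" ✓)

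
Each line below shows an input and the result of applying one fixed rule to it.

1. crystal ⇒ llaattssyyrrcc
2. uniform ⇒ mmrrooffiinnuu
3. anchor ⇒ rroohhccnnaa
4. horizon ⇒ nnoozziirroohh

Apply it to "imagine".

eenniiggaammii

Rule — double every character, then reverse the string.
For "imagine", step one produces "iimmaaggiinnee"; step two turns that into "eenniiggaammii".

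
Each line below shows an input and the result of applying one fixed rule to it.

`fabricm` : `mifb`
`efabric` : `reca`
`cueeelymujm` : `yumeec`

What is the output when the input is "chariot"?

The transformation: keep every other character starting from the first (positions 1st, 3rd, 5th, ...), then sort the characters into reverse alphabetical order.
"chariot" → "cait" → "tica".

tica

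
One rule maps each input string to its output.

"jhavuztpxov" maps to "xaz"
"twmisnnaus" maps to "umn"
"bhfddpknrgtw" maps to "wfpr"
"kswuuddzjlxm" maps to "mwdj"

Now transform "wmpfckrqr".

Looking at the pairs, the operation is to keep one character in every 3, starting at position 3 (positions 3rd, 6th, 9th, ...), then move the last character to the front.
On "wmpfckrqr" that produces "rpk".

rpk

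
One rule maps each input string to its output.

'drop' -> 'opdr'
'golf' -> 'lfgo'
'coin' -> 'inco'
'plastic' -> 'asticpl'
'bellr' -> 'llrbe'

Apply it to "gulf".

lfgu

What's happening: move the first 2 characters to the end (rotate left by 2).
Applying that to "gulf" gives "lfgu".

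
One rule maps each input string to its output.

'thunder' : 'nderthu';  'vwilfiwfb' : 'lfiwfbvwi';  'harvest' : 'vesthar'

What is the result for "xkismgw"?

The rule is to move the first 3 characters to the end (rotate left by 3).
"xkismgw" → "smgwxki".

smgwxki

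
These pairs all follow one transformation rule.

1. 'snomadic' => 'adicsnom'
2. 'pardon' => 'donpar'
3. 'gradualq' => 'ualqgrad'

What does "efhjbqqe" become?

bqqeefhj

Rule — swap the front and back halves of the string.
So "efhjbqqe" becomes "bqqeefhj".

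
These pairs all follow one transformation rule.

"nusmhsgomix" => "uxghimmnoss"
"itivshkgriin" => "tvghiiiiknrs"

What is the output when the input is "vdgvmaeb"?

What's happening: sort the characters into alphabetical order, then move the last 2 characters to the front (rotate right by 2).
Working it through for "vdgvmaeb": intermediate "abdegmvv", final "vvabdegm".

vvabdegm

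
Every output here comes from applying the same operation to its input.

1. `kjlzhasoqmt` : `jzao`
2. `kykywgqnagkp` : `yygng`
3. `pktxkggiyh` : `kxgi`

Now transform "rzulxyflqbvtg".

Looking at the pairs, the operation is to keep every other character starting from the second (positions 2nd, 4th, 6th, ...), then delete the last character.
Applying that to "rzulxyflqbvtg" gives "zlylb".

zlylb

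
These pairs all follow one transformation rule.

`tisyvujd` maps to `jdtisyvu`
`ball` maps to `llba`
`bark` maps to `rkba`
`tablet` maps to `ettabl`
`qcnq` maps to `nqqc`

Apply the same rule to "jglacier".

erjglaci

The rule is to move the last 2 characters to the front (rotate right by 2).
Doing the same to "jglacier": "erjglaci".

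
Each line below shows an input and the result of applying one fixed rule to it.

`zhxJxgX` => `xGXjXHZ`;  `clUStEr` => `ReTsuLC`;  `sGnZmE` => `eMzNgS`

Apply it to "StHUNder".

REDnuhTs

Rule — flip the case of every letter, then reverse the string.
Starting from "StHUNder": after the first operation, "sThunDER"; after the second, "REDnuhTs".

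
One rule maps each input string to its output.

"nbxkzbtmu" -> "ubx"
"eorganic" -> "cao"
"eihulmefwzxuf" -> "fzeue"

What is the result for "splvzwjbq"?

Rule — reverse the string, then keep one character in every 3, starting at position 1 (positions 1st, 4th, 7th, ...).
On "splvzwjbq": the first step gives "qbjwzvlps", and the second then gives "qwl".
(Check on "eorganic": → "cinagroe" → "cao" ✓)

qwl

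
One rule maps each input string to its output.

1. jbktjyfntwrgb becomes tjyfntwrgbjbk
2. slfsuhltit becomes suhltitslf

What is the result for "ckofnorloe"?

What's happening: move the first 3 characters to the end (rotate left by 3).
"ckofnorloe" → "fnorloecko".

fnorloecko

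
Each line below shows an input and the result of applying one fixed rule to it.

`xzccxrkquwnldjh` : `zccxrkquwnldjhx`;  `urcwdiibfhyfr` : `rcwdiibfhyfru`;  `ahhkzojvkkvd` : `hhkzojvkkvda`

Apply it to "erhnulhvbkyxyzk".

In each case the input is transformed by: move the first character to the end.
For "erhnulhvbkyxyzk" the result is "rhnulhvbkyxyzke".

rhnulhvbkyxyzke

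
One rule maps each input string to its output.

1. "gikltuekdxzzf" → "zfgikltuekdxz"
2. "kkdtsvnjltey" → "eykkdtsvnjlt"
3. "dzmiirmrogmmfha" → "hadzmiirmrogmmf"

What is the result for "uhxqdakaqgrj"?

rjuhxqdakaqg

In each case the input is transformed by: move the last 2 characters to the front (rotate right by 2).
Applying that to "uhxqdakaqgrj" gives "rjuhxqdakaqg".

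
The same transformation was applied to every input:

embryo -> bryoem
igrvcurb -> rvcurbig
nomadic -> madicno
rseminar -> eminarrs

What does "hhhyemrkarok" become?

What's happening: move the first 2 characters to the end (rotate left by 2).
"hhhyemrkarok" → "hyemrkarokhh".

hyemrkarokhh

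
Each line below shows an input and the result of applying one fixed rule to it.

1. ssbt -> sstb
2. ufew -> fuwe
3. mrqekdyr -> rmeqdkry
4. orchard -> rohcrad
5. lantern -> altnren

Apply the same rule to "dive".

In each case the input is transformed by: swap each adjacent pair of characters (1↔2, 3↔4, ...).
For "dive" the result is "idev".

idev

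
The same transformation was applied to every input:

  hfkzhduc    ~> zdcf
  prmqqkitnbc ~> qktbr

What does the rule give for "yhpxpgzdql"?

xgdlh

The rule is to keep every other character starting from the second (positions 2nd, 4th, 6th, ...), then move the first character to the end.
On "yhpxpgzdql": the first step gives "hxgdl", and the second then gives "xgdlh".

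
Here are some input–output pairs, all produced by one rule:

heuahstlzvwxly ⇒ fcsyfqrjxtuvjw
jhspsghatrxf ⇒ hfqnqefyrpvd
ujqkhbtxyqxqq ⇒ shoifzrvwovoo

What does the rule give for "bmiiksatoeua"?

What's happening: shift every letter 2 places backward in the alphabet (wrapping around).
So "bmiiksatoeua" becomes "zkggiqyrmcsy".

zkggiqyrmcsy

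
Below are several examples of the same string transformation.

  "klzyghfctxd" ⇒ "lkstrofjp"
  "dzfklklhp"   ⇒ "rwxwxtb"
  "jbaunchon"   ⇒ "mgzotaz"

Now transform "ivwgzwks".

isliwe

Each output is the input with this applied: shift every letter 12 places forward in the alphabet (wrapping around), then delete the first 2 characters.
Applying both steps to "ivwgzwks": "uhisliwe", then "isliwe".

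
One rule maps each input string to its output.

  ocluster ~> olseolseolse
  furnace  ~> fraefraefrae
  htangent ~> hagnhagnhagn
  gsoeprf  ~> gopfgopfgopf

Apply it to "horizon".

hrznhrznhrzn

In each case the input is transformed by: keep every other character starting from the first (positions 1st, 3rd, 5th, ...), then write the whole string 3 times in a row.
Working it through for "horizon": intermediate "hrzn", final "hrznhrznhrzn".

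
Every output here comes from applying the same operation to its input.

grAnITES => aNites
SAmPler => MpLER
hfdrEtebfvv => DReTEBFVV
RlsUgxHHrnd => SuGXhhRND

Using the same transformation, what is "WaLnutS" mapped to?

What's happening: delete the first 2 characters, then flip the case of every letter.
For "WaLnutS", step one produces "LnutS"; step two turns that into "lNUTs".

lNUTs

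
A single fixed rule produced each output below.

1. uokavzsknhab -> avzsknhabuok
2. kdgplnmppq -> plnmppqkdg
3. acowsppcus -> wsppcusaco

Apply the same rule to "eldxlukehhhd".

What's happening: move the first 3 characters to the end (rotate left by 3).
For "eldxlukehhhd" the result is "xlukehhhdeld".

xlukehhhdeld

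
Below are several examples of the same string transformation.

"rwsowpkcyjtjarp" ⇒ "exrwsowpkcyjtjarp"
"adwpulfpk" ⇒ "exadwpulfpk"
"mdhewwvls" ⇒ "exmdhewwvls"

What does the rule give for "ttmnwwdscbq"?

exttmnwwdscbq

Looking at the pairs, the operation is to prepend "ex".
For "ttmnwwdscbq" the result is "exttmnwwdscbq".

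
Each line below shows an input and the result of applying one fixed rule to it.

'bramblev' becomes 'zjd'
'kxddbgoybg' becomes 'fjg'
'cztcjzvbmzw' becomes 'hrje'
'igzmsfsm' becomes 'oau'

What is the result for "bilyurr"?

The rule is to keep one character in every 3, starting at position 2 (positions 2nd, 5th, 8th, ...), then shift every letter 8 places forward in the alphabet (wrapping around).
On "bilyurr": the first step gives "iu", and the second then gives "qc".

qc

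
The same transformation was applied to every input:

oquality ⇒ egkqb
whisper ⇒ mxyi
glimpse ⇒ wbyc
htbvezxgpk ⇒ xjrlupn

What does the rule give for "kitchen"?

ayjs

The pattern: shift every letter 10 places backward in the alphabet (wrapping around), then delete the last 3 characters.
Starting from "kitchen": after the first operation, "ayjsxud"; after the second, "ayjs".
(Check on "htbvezxgpk": → "xjrlupnwfa" → "xjrlupn" ✓)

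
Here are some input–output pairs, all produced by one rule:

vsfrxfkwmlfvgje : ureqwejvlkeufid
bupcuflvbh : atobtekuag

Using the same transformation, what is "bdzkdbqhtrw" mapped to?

acyjcapgsqv

Looking at the pairs, the operation is to shift every letter 1 place backward in the alphabet (wrapping around).
For "bdzkdbqhtrw" the result is "acyjcapgsqv".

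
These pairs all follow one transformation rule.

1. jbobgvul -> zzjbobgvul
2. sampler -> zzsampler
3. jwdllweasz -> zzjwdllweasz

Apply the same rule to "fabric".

What's happening: prepend "zz".
On "fabric" that produces "zzfabric".

zzfabric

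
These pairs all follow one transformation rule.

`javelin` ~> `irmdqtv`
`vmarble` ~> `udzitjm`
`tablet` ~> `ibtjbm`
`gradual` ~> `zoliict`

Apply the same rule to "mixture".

The pattern: swap each adjacent pair of characters (1↔2, 3↔4, ...), then shift every letter 8 places forward in the alphabet (wrapping around).
"mixture" → "imtxrue" → "qubfzcm".

qubfzcm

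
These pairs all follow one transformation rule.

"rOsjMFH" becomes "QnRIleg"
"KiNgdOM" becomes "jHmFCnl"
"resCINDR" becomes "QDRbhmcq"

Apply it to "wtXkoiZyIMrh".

VSwJNHyXhlQG

Each output is the input with this applied: shift every letter 1 place backward in the alphabet (wrapping around), then flip the case of every letter.
Working it through for "wtXkoiZyIMrh": intermediate "vsWjnhYxHLqg", final "VSwJNHyXhlQG".
(Check on "rOsjMFH": → "qNriLEG" → "QnRIleg" ✓)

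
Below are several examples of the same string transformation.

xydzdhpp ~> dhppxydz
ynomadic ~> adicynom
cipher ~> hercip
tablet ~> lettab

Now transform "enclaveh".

In each case the input is transformed by: swap the front and back halves of the string.
On "enclaveh" that produces "avehencl".

avehencl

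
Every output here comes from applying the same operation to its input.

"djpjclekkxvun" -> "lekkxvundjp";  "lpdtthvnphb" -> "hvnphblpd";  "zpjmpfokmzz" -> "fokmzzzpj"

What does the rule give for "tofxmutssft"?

utssfttof

Rule — move the first 3 characters to the end (rotate left by 3), then delete the first 2 characters.
Working it through for "tofxmutssft": intermediate "xmutssfttof", final "utssfttof".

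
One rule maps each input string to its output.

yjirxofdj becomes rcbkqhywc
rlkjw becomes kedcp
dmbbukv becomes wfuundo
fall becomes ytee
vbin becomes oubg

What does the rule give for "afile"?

What's happening: shift every letter 7 places backward in the alphabet (wrapping around).
For "afile" the result is "tybex".

tybex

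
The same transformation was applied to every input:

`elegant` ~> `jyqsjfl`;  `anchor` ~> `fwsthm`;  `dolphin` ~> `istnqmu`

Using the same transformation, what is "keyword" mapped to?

The transformation: take characters alternately from the front and the back (1st, last, 2nd, 2nd-last, ...), then shift every letter 5 places forward in the alphabet (wrapping around).
"keyword" → "kderyow" → "pijwdtb".
(Check on "elegant": → "etlneag" → "jyqsjfl" ✓)

pijwdtb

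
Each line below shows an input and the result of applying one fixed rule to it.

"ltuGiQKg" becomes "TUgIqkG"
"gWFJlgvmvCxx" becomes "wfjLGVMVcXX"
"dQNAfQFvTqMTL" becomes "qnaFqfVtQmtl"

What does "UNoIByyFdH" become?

Each output is the input with this applied: flip the case of every letter, then delete the first character.
"UNoIByyFdH" → "unOibYYfDh" → "nOibYYfDh".

nOibYYfDh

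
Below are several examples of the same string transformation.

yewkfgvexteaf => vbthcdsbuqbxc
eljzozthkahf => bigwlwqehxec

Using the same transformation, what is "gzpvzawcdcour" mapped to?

The rule is to shift every letter 3 places backward in the alphabet (wrapping around).
Doing the same to "gzpvzawcdcour": "dwmswxtzazlro".

dwmswxtzazlro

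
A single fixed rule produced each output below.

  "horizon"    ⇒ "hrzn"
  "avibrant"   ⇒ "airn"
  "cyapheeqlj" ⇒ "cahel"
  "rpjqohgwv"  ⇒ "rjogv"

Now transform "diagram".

The rule is to keep every other character starting from the first (positions 1st, 3rd, 5th, ...).
"diagram" → "darm".

darm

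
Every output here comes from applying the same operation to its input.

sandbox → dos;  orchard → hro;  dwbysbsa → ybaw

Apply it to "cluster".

Each output is the input with this applied: move the first 2 characters to the end (rotate left by 2), then keep every other character starting from the second (positions 2nd, 4th, 6th, ...).
On "cluster": the first step gives "ustercl", and the second then gives "sec".

sec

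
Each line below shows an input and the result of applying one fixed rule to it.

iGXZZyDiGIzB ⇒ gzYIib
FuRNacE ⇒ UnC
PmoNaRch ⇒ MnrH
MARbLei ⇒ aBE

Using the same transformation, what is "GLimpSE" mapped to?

lMs

Looking at the pairs, the operation is to keep every other character starting from the second (positions 2nd, 4th, 6th, ...), then flip the case of every letter.
On "GLimpSE": the first step gives "LmS", and the second then gives "lMs".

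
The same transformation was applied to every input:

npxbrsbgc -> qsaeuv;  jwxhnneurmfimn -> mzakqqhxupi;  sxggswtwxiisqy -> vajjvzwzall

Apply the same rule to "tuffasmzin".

wxiidvp

The rule is to delete the last 3 characters, then shift every letter 3 places forward in the alphabet (wrapping around).
For "tuffasmzin", step one produces "tuffasm"; step two turns that into "wxiidvp".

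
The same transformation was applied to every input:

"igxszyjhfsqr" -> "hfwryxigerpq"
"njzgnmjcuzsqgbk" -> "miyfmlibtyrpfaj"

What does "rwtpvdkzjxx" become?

qvsoucjyiww

The pattern: shift every letter 1 place backward in the alphabet (wrapping around).
Applying that to "rwtpvdkzjxx" gives "qvsoucjyiww".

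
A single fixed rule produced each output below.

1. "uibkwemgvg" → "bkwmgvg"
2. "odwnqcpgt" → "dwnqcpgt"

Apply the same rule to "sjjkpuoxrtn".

What's happening: remove every vowel.
So "sjjkpuoxrtn" becomes "sjjkpxrtn".

sjjkpxrtn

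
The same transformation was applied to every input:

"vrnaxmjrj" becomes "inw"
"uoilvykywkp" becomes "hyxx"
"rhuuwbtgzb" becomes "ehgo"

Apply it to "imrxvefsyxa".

In each case the input is transformed by: keep one character in every 3, starting at position 1 (positions 1st, 4th, 7th, ...), then shift every letter 13 places forward in the alphabet (wrapping around) — i.e. ROT13.
Starting from "imrxvefsyxa": after the first operation, "ixfx"; after the second, "vksk".

vksk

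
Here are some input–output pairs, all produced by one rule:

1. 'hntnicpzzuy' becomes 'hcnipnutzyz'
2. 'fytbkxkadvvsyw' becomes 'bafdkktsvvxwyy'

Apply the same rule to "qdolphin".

hdlionqp

Each output is the input with this applied: sort the characters into alphabetical order, then swap each adjacent pair of characters (1↔2, 3↔4, ...).
For "qdolphin" the result is "hdlionqp".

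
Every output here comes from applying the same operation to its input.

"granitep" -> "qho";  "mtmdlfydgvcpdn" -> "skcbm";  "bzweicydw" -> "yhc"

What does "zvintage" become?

usd

Each output is the input with this applied: keep one character in every 3, starting at position 2 (positions 2nd, 5th, 8th, ...), then shift every letter 1 place backward in the alphabet (wrapping around).
Applying that to "zvintage" gives "usd".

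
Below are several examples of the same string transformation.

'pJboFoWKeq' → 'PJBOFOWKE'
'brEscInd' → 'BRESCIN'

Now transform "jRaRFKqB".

The pattern: delete the last character, then convert every letter to uppercase.
On "jRaRFKqB": the first step gives "jRaRFKq", and the second then gives "JRARFKQ".

JRARFKQ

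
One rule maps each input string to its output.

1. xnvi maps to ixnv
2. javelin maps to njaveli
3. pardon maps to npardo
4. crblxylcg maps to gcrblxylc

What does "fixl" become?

lfix

The transformation: move the last character to the front.
Doing the same to "fixl": "lfix".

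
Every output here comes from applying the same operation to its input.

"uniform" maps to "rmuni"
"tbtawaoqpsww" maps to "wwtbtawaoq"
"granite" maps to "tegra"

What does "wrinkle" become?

What's happening: move the last 2 characters to the front (rotate right by 2), then delete the last 2 characters.
Working it through for "wrinkle": intermediate "lewrink", final "lewri".

lewri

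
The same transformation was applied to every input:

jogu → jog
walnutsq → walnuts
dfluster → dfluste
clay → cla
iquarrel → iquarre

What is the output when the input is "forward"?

forwar

Rule — delete the last character.
Doing the same to "forward": "forwar".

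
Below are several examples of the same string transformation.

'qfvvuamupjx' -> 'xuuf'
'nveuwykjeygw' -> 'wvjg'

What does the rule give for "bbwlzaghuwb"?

zhbb

Each output is the input with this applied: keep one character in every 3, starting at position 2 (positions 2nd, 5th, 8th, ...), then sort the characters into reverse alphabetical order.
On "bbwlzaghuwb" that produces "zhbb".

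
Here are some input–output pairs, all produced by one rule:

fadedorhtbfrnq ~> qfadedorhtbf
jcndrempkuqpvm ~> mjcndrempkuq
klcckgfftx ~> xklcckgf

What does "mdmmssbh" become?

hmdmms

What's happening: move the last 3 characters to the front (rotate right by 3), then delete the first 2 characters.
Working it through for "mdmmssbh": intermediate "sbhmdmms", final "hmdmms".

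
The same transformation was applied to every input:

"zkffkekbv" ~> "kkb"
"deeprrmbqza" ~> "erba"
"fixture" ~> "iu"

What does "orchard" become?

Rule — keep one character in every 3, starting at position 2 (positions 2nd, 5th, 8th, ...).
On "orchard" that produces "ra".

ra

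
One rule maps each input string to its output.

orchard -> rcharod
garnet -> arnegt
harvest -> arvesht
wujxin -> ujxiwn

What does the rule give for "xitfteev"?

itfteexv

Rule — swap the first and last characters, then move the first character to the end.
Working it through for "xitfteev": intermediate "vitfteex", final "itfteexv".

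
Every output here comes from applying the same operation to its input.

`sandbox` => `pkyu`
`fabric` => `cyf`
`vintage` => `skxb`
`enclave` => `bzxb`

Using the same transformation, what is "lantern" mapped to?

ikbk

Each output is the input with this applied: shift every letter 3 places backward in the alphabet (wrapping around), then keep every other character starting from the first (positions 1st, 3rd, 5th, ...).
Starting from "lantern": after the first operation, "ixkqbok"; after the second, "ikbk".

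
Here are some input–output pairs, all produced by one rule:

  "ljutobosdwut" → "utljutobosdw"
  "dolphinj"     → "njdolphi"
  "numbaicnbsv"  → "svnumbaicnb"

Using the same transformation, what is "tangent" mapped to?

nttange

The pattern: move the last 2 characters to the front (rotate right by 2).
Doing the same to "tangent": "nttange".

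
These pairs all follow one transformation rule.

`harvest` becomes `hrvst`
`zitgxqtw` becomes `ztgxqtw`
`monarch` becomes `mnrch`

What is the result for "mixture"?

mxtr

Each output is the input with this applied: remove every vowel.
Applying that to "mixture" gives "mxtr".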